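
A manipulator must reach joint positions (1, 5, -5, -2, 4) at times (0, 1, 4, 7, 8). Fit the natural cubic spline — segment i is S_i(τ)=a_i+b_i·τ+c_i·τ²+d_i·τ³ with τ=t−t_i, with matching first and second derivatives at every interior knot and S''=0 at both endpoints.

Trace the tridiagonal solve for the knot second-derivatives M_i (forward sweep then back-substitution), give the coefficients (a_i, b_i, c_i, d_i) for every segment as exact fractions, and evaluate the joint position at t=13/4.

  seg 0: a=1 b=3193/624 c=0 d=-697/624
  seg 1: a=5 b=551/312 c=-697/208 d=3091/5616
  seg 2: a=-5 b=-167/48 c=125/78 d=-205/5616
  seg 3: a=-2 b=1607/312 c=265/208 d=-265/624
S(13/4) = -22915/13312

Δ: Δ0=4, Δ1=-10/3, Δ2=1, Δ3=6
row 1: diag=8, rhs=-44; c'=3/8, d'=-11/2
row 2: denom=12−3·3/8=87/8; d'=(26−3·-11/2)/(87/8)=340/87
row 3: denom=8−3·8/29=208/29; d'=(30−3·340/87)/(208/29)=265/104
back: M3=265/104
back: M2=340/87−8/29·265/104=125/39
back: M1=-11/2−3/8·125/39=-697/104
M: M0=0, M1=-697/104, M2=125/39, M3=265/104, M4=0
seg 0: a=1, c=M0/2=0, d=(M1−M0)/(6·1)=-697/624, b=Δ0−h0·(2M0+M1)/6=3193/624
seg 1: a=5, c=M1/2=-697/208, d=(M2−M1)/(6·3)=3091/5616, b=Δ1−h1·(2M1+M2)/6=551/312
seg 2: a=-5, c=M2/2=125/78, d=(M3−M2)/(6·3)=-205/5616, b=Δ2−h2·(2M2+M3)/6=-167/48
seg 3: a=-2, c=M3/2=265/208, d=(M4−M3)/(6·1)=-265/624, b=Δ3−h3·(2M3+M4)/6=1607/312
t_q=13/4 → seg 1, τ=9/4; S=5+551/312·τ+-697/208·τ²+3091/5616·τ³=-22915/13312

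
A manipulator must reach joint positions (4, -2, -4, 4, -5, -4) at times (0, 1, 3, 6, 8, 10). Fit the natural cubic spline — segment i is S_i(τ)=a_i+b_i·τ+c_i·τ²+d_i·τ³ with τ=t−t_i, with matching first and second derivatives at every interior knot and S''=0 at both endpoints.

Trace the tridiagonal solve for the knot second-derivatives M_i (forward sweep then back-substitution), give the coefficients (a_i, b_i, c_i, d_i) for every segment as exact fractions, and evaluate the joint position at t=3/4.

  seg 0: a=4 b=-19067/2868 c=0 d=1859/2868
  seg 1: a=-2 b=-6745/1434 c=1859/956 d=-133/2868
  seg 2: a=-4 b=3611/1434 c=1593/956 d=-4637/8604
  seg 3: a=4 b=-5837/2868 c=-761/239 d=11195/11472
  seg 4: a=-5 b=-2195/717 c=5107/1912 d=-5107/11472
S(3/4) = -43605/61184

Δ: Δ0=-6, Δ1=-1, Δ2=8/3, Δ3=-9/2, Δ4=1/2
row 1: diag=6, rhs=30; c'=1/3, d'=5
row 2: denom=10−2·1/3=28/3; d'=(22−2·5)/(28/3)=9/7
row 3: denom=10−3·9/28=253/28; d'=(-43−3·9/7)/(253/28)=-1312/253
row 4: denom=8−2·56/253=1912/253; d'=(30−2·-1312/253)/(1912/253)=5107/956
back: M4=5107/956
back: M3=-1312/253−56/253·5107/956=-1522/239
back: M2=9/7−9/28·-1522/239=1593/478
back: M1=5−1/3·1593/478=1859/478
M: M0=0, M1=1859/478, M2=1593/478, M3=-1522/239, M4=5107/956, M5=0
seg 0: a=4, c=M0/2=0, d=(M1−M0)/(6·1)=1859/2868, b=Δ0−h0·(2M0+M1)/6=-19067/2868
seg 1: a=-2, c=M1/2=1859/956, d=(M2−M1)/(6·2)=-133/2868, b=Δ1−h1·(2M1+M2)/6=-6745/1434
seg 2: a=-4, c=M2/2=1593/956, d=(M3−M2)/(6·3)=-4637/8604, b=Δ2−h2·(2M2+M3)/6=3611/1434
seg 3: a=4, c=M3/2=-761/239, d=(M4−M3)/(6·2)=11195/11472, b=Δ3−h3·(2M3+M4)/6=-5837/2868
seg 4: a=-5, c=M4/2=5107/1912, d=(M5−M4)/(6·2)=-5107/11472, b=Δ4−h4·(2M4+M5)/6=-2195/717
t_q=3/4 → seg 0, τ=3/4; S=4+-19067/2868·τ+0·τ²+1859/2868·τ³=-43605/61184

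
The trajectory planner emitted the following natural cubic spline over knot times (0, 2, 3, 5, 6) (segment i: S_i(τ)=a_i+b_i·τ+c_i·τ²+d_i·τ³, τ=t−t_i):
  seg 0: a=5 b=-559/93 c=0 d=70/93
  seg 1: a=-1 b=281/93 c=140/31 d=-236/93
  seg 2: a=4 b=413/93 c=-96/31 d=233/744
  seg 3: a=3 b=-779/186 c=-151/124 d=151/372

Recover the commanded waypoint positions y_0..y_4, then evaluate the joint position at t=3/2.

y_0 = S_0(0) = a_0 = 5
y_1 = S_1(0) = a_1 = -1
y_2 = S_2(0) = a_2 = 4
y_3 = S_3(0) = a_3 = 3
y_4 = S_3(1) = -2
t_q=3/2 is in segment 0 (τ=3/2); S_0(τ)=-183/124

y_0=5 y_1=-1 y_2=4 y_3=3 y_4=-2
S(3/2) = -183/124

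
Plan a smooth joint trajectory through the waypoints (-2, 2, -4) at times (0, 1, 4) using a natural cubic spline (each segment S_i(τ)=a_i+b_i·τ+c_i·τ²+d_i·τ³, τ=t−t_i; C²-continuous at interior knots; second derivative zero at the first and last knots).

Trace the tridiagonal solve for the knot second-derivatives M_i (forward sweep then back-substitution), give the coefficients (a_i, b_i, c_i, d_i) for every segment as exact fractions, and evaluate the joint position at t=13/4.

  seg 0: a=-2 b=19/4 c=0 d=-3/4
  seg 1: a=2 b=5/2 c=-9/4 d=1/4
S(13/4) = -235/256

Δ: Δ0=4, Δ1=-2
row 1: diag=8, rhs=-36; c'=3/8, d'=-9/2
back: M1=-9/2
M: M0=0, M1=-9/2, M2=0
seg 0: a=-2, c=M0/2=0, d=(M1−M0)/(6·1)=-3/4, b=Δ0−h0·(2M0+M1)/6=19/4
seg 1: a=2, c=M1/2=-9/4, d=(M2−M1)/(6·3)=1/4, b=Δ1−h1·(2M1+M2)/6=5/2
t_q=13/4 → seg 1, τ=9/4; S=2+5/2·τ+-9/4·τ²+1/4·τ³=-235/256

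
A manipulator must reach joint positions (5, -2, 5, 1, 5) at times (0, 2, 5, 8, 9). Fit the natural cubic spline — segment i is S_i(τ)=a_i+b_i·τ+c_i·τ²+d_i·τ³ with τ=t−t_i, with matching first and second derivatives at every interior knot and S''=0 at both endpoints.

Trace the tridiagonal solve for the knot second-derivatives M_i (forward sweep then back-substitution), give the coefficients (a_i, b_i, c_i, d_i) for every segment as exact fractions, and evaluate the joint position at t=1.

Δ: Δ0=-7/2, Δ1=7/3, Δ2=-4/3, Δ3=4
row 1: diag=10, rhs=35; c'=3/10, d'=7/2
row 2: denom=12−3·3/10=111/10; d'=(-22−3·7/2)/(111/10)=-325/111
row 3: denom=8−3·10/37=266/37; d'=(32−3·-325/111)/(266/37)=1509/266
back: M3=1509/266
back: M2=-325/111−10/37·1509/266=-1780/399
back: M1=7/2−3/10·-1780/399=1287/266
M: M0=0, M1=1287/266, M2=-1780/399, M3=1509/266, M4=0
seg 0: a=5, c=M0/2=0, d=(M1−M0)/(6·2)=429/1064, b=Δ0−h0·(2M0+M1)/6=-680/133
seg 1: a=-2, c=M1/2=1287/532, d=(M2−M1)/(6·3)=-7421/14364, b=Δ1−h1·(2M1+M2)/6=-73/266
seg 2: a=5, c=M2/2=-890/399, d=(M3−M2)/(6·3)=8087/14364, b=Δ2−h2·(2M2+M3)/6=155/532
seg 3: a=1, c=M3/2=1509/532, d=(M4−M3)/(6·1)=-503/532, b=Δ3−h3·(2M3+M4)/6=561/266
t_q=1 → seg 0, τ=1; S=5+-680/133·τ+0·τ²+429/1064·τ³=309/1064

  seg 0: a=5 b=-680/133 c=0 d=429/1064
  seg 1: a=-2 b=-73/266 c=1287/532 d=-7421/14364
  seg 2: a=5 b=155/532 c=-890/399 d=8087/14364
  seg 3: a=1 b=561/266 c=1509/532 d=-503/532
S(1) = 309/1064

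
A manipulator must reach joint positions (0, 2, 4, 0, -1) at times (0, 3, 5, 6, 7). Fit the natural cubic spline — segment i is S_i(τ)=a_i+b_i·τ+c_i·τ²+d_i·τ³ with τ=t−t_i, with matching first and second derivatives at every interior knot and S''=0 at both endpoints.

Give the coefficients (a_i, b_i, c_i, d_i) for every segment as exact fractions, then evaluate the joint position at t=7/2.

Δ: Δ0=2/3, Δ1=1, Δ2=-4, Δ3=-1
row 1: diag=10, rhs=2; c'=1/5, d'=1/5
row 2: denom=6−2·1/5=28/5; d'=(-30−2·1/5)/(28/5)=-38/7
row 3: denom=4−1·5/28=107/28; d'=(18−1·-38/7)/(107/28)=656/107
back: M3=656/107
back: M2=-38/7−5/28·656/107=-698/107
back: M1=1/5−1/5·-698/107=161/107
M: M0=0, M1=161/107, M2=-698/107, M3=656/107, M4=0
seg 0: a=0, c=M0/2=0, d=(M1−M0)/(6·3)=161/1926, b=Δ0−h0·(2M0+M1)/6=-55/642
seg 1: a=2, c=M1/2=161/214, d=(M2−M1)/(6·2)=-859/1284, b=Δ1−h1·(2M1+M2)/6=697/321
seg 2: a=4, c=M2/2=-349/107, d=(M3−M2)/(6·1)=677/321, b=Δ2−h2·(2M2+M3)/6=-914/321
seg 3: a=0, c=M3/2=328/107, d=(M4−M3)/(6·1)=-328/321, b=Δ3−h3·(2M3+M4)/6=-977/321
t_q=7/2 → seg 1, τ=1/2; S=2+697/321·τ+161/214·τ²+-859/1284·τ³=10923/3424

  seg 0: a=0 b=-55/642 c=0 d=161/1926
  seg 1: a=2 b=697/321 c=161/214 d=-859/1284
  seg 2: a=4 b=-914/321 c=-349/107 d=677/321
  seg 3: a=0 b=-977/321 c=328/107 d=-328/321
S(7/2) = 10923/3424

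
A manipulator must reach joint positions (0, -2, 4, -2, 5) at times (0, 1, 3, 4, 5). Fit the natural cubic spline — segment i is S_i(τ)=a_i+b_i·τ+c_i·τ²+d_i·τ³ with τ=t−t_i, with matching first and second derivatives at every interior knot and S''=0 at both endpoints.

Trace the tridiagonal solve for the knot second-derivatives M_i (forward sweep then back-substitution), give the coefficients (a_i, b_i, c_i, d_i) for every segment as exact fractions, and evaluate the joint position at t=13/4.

Δ: Δ0=-2, Δ1=3, Δ2=-6, Δ3=7
row 1: diag=6, rhs=30; c'=1/3, d'=5
row 2: denom=6−2·1/3=16/3; d'=(-54−2·5)/(16/3)=-12
row 3: denom=4−1·3/16=61/16; d'=(78−1·-12)/(61/16)=1440/61
back: M3=1440/61
back: M2=-12−3/16·1440/61=-1002/61
back: M1=5−1/3·-1002/61=639/61
M: M0=0, M1=639/61, M2=-1002/61, M3=1440/61, M4=0
seg 0: a=0, c=M0/2=0, d=(M1−M0)/(6·1)=213/122, b=Δ0−h0·(2M0+M1)/6=-457/122
seg 1: a=-2, c=M1/2=639/122, d=(M2−M1)/(6·2)=-547/244, b=Δ1−h1·(2M1+M2)/6=91/61
seg 2: a=4, c=M2/2=-501/61, d=(M3−M2)/(6·1)=407/61, b=Δ2−h2·(2M2+M3)/6=-272/61
seg 3: a=-2, c=M3/2=720/61, d=(M4−M3)/(6·1)=-240/61, b=Δ3−h3·(2M3+M4)/6=-53/61
t_q=13/4 → seg 2, τ=1/4; S=4+-272/61·τ+-501/61·τ²+407/61·τ³=9667/3904

  seg 0: a=0 b=-457/122 c=0 d=213/122
  seg 1: a=-2 b=91/61 c=639/122 d=-547/244
  seg 2: a=4 b=-272/61 c=-501/61 d=407/61
  seg 3: a=-2 b=-53/61 c=720/61 d=-240/61
S(13/4) = 9667/3904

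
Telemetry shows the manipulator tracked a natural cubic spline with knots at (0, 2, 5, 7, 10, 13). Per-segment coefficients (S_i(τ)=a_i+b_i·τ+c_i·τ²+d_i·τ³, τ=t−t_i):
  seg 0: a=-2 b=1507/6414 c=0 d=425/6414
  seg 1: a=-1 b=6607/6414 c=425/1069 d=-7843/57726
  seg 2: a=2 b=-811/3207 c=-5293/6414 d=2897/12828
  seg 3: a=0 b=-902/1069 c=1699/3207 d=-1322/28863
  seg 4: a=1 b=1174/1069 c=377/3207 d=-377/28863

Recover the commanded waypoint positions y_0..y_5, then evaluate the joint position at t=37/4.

y_0 = S_0(0) = a_0 = -2
y_1 = S_1(0) = a_1 = -1
y_2 = S_2(0) = a_2 = 2
y_3 = S_3(0) = a_3 = 0
y_4 = S_4(0) = a_4 = 1
y_5 = S_4(3) = 5
t_q=37/4 is in segment 3 (τ=9/4); S_3(τ)=8955/34208

y_0=-2 y_1=-1 y_2=2 y_3=0 y_4=1 y_5=5
S(37/4) = 8955/34208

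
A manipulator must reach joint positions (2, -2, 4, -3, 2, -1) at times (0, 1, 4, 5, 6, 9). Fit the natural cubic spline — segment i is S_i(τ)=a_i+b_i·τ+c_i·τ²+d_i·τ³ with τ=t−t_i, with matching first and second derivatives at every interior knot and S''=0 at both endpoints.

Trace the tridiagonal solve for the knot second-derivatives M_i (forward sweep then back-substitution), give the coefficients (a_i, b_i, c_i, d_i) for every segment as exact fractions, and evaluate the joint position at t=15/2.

Δ: Δ0=-4, Δ1=2, Δ2=-7, Δ3=5, Δ4=-1
row 1: diag=8, rhs=36; c'=3/8, d'=9/2
row 2: denom=8−3·3/8=55/8; d'=(-54−3·9/2)/(55/8)=-108/11
row 3: denom=4−1·8/55=212/55; d'=(72−1·-108/11)/(212/55)=1125/53
row 4: denom=8−1·55/212=1641/212; d'=(-36−1·1125/53)/(1641/212)=-4044/547
back: M4=-4044/547
back: M3=1125/53−55/212·-4044/547=12660/547
back: M2=-108/11−8/55·12660/547=-7212/547
back: M1=9/2−3/8·-7212/547=5166/547
M: M0=0, M1=5166/547, M2=-7212/547, M3=12660/547, M4=-4044/547, M5=0
seg 0: a=2, c=M0/2=0, d=(M1−M0)/(6·1)=861/547, b=Δ0−h0·(2M0+M1)/6=-3049/547
seg 1: a=-2, c=M1/2=2583/547, d=(M2−M1)/(6·3)=-2063/1641, b=Δ1−h1·(2M1+M2)/6=-466/547
seg 2: a=4, c=M2/2=-3606/547, d=(M3−M2)/(6·1)=3312/547, b=Δ2−h2·(2M2+M3)/6=-3535/547
seg 3: a=-3, c=M3/2=6330/547, d=(M4−M3)/(6·1)=-2784/547, b=Δ3−h3·(2M3+M4)/6=-811/547
seg 4: a=2, c=M4/2=-2022/547, d=(M5−M4)/(6·3)=674/1641, b=Δ4−h4·(2M4+M5)/6=3497/547
t_q=15/2 → seg 4, τ=3/2; S=2+3497/547·τ+-2022/547·τ²+674/1641·τ³=10193/2188

  seg 0: a=2 b=-3049/547 c=0 d=861/547
  seg 1: a=-2 b=-466/547 c=2583/547 d=-2063/1641
  seg 2: a=4 b=-3535/547 c=-3606/547 d=3312/547
  seg 3: a=-3 b=-811/547 c=6330/547 d=-2784/547
  seg 4: a=2 b=3497/547 c=-2022/547 d=674/1641
S(15/2) = 10193/2188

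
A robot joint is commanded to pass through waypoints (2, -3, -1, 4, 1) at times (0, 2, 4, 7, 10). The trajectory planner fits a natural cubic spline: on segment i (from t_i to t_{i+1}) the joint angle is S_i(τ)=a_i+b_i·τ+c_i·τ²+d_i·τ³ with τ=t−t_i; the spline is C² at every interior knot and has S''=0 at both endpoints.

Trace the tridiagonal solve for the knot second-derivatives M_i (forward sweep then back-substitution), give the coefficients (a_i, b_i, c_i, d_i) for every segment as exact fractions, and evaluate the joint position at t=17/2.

  seg 0: a=2 b=-2813/840 c=0 d=713/3360
  seg 1: a=-3 b=-337/420 c=713/560 d=-125/672
  seg 2: a=-1 b=247/120 c=11/70 d=-145/1512
  seg 3: a=4 b=173/420 c=-593/840 d=593/7560
S(17/2) = 7379/2240

Δ: Δ0=-5/2, Δ1=1, Δ2=5/3, Δ3=-1
row 1: diag=8, rhs=21; c'=1/4, d'=21/8
row 2: denom=10−2·1/4=19/2; d'=(4−2·21/8)/(19/2)=-5/38
row 3: denom=12−3·6/19=210/19; d'=(-16−3·-5/38)/(210/19)=-593/420
back: M3=-593/420
back: M2=-5/38−6/19·-593/420=11/35
back: M1=21/8−1/4·11/35=713/280
M: M0=0, M1=713/280, M2=11/35, M3=-593/420, M4=0
seg 0: a=2, c=M0/2=0, d=(M1−M0)/(6·2)=713/3360, b=Δ0−h0·(2M0+M1)/6=-2813/840
seg 1: a=-3, c=M1/2=713/560, d=(M2−M1)/(6·2)=-125/672, b=Δ1−h1·(2M1+M2)/6=-337/420
seg 2: a=-1, c=M2/2=11/70, d=(M3−M2)/(6·3)=-145/1512, b=Δ2−h2·(2M2+M3)/6=247/120
seg 3: a=4, c=M3/2=-593/840, d=(M4−M3)/(6·3)=593/7560, b=Δ3−h3·(2M3+M4)/6=173/420
t_q=17/2 → seg 3, τ=3/2; S=4+173/420·τ+-593/840·τ²+593/7560·τ³=7379/2240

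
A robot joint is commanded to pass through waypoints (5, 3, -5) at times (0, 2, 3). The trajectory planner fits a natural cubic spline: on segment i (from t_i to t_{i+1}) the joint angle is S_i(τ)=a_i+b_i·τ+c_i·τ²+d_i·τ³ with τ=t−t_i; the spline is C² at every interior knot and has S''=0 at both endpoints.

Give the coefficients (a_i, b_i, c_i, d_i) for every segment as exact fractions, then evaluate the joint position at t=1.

  seg 0: a=5 b=4/3 c=0 d=-7/12
  seg 1: a=3 b=-17/3 c=-7/2 d=7/6
S(1) = 23/4

Δ: Δ0=-1, Δ1=-8
row 1: diag=6, rhs=-42; c'=1/6, d'=-7
back: M1=-7
M: M0=0, M1=-7, M2=0
seg 0: a=5, c=M0/2=0, d=(M1−M0)/(6·2)=-7/12, b=Δ0−h0·(2M0+M1)/6=4/3
seg 1: a=3, c=M1/2=-7/2, d=(M2−M1)/(6·1)=7/6, b=Δ1−h1·(2M1+M2)/6=-17/3
t_q=1 → seg 0, τ=1; S=5+4/3·τ+0·τ²+-7/12·τ³=23/4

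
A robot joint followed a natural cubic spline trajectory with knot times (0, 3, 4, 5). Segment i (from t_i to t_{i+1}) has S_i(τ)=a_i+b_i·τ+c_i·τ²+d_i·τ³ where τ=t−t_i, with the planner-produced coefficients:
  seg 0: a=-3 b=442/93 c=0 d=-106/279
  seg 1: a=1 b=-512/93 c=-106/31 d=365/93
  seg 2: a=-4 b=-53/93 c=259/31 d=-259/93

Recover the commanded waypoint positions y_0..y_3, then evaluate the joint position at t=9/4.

y_0=-3 y_1=1 y_2=-4 y_3=1
S(9/4) = 3339/992

y_0 = S_0(0) = a_0 = -3
y_1 = S_1(0) = a_1 = 1
y_2 = S_2(0) = a_2 = -4
y_3 = S_2(1) = 1
t_q=9/4 is in segment 0 (τ=9/4); S_0(τ)=3339/992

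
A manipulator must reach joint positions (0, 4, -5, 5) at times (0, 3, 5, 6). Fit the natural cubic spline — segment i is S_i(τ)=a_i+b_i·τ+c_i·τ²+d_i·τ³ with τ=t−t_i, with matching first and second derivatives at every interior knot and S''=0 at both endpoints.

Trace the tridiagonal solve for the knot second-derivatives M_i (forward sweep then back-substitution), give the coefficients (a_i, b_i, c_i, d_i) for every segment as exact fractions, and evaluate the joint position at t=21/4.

Δ: Δ0=4/3, Δ1=-9/2, Δ2=10
row 1: diag=10, rhs=-35; c'=1/5, d'=-7/2
row 2: denom=6−2·1/5=28/5; d'=(87−2·-7/2)/(28/5)=235/14
back: M2=235/14
back: M1=-7/2−1/5·235/14=-48/7
M: M0=0, M1=-48/7, M2=235/14, M3=0
seg 0: a=0, c=M0/2=0, d=(M1−M0)/(6·3)=-8/21, b=Δ0−h0·(2M0+M1)/6=100/21
seg 1: a=4, c=M1/2=-24/7, d=(M2−M1)/(6·2)=331/168, b=Δ1−h1·(2M1+M2)/6=-116/21
seg 2: a=-5, c=M2/2=235/28, d=(M3−M2)/(6·1)=-235/84, b=Δ2−h2·(2M2+M3)/6=185/42
t_q=21/4 → seg 2, τ=1/4; S=-5+185/42·τ+235/28·τ²+-235/84·τ³=-875/256

  seg 0: a=0 b=100/21 c=0 d=-8/21
  seg 1: a=4 b=-116/21 c=-24/7 d=331/168
  seg 2: a=-5 b=185/42 c=235/28 d=-235/84
S(21/4) = -875/256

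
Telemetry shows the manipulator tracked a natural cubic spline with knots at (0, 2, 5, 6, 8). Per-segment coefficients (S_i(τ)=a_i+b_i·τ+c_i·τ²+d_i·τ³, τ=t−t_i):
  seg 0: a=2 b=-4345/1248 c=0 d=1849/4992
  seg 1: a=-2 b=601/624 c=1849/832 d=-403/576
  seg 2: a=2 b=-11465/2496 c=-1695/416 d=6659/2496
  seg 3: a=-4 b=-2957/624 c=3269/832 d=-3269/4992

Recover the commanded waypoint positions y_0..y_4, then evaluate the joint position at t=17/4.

y_0 = S_0(0) = a_0 = 2
y_1 = S_1(0) = a_1 = -2
y_2 = S_2(0) = a_2 = 2
y_3 = S_3(0) = a_3 = -4
y_4 = S_3(2) = -3
t_q=17/4 is in segment 1 (τ=9/4); S_1(τ)=183613/53248

y_0=2 y_1=-2 y_2=2 y_3=-4 y_4=-3
S(17/4) = 183613/53248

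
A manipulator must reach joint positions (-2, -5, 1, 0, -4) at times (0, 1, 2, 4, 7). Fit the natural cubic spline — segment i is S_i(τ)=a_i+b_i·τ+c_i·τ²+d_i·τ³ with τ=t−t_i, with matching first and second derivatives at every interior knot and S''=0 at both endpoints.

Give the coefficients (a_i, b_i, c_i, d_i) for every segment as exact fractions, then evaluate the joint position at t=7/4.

Δ: Δ0=-3, Δ1=6, Δ2=-1/2, Δ3=-4/3
row 1: diag=4, rhs=54; c'=1/4, d'=27/2
row 2: denom=6−1·1/4=23/4; d'=(-39−1·27/2)/(23/4)=-210/23
row 3: denom=10−2·8/23=214/23; d'=(-5−2·-210/23)/(214/23)=305/214
back: M3=305/214
back: M2=-210/23−8/23·305/214=-1030/107
back: M1=27/2−1/4·-1030/107=1702/107
M: M0=0, M1=1702/107, M2=-1030/107, M3=305/214, M4=0
seg 0: a=-2, c=M0/2=0, d=(M1−M0)/(6·1)=851/321, b=Δ0−h0·(2M0+M1)/6=-1814/321
seg 1: a=-5, c=M1/2=851/107, d=(M2−M1)/(6·1)=-1366/321, b=Δ1−h1·(2M1+M2)/6=739/321
seg 2: a=1, c=M2/2=-515/107, d=(M3−M2)/(6·2)=2365/2568, b=Δ2−h2·(2M2+M3)/6=1747/321
seg 3: a=0, c=M3/2=305/428, d=(M4−M3)/(6·3)=-305/3852, b=Δ3−h3·(2M3+M4)/6=-1771/642
t_q=7/4 → seg 1, τ=3/4; S=-5+739/321·τ+851/107·τ²+-1366/321·τ³=-2037/3424

  seg 0: a=-2 b=-1814/321 c=0 d=851/321
  seg 1: a=-5 b=739/321 c=851/107 d=-1366/321
  seg 2: a=1 b=1747/321 c=-515/107 d=2365/2568
  seg 3: a=0 b=-1771/642 c=305/428 d=-305/3852
S(7/4) = -2037/3424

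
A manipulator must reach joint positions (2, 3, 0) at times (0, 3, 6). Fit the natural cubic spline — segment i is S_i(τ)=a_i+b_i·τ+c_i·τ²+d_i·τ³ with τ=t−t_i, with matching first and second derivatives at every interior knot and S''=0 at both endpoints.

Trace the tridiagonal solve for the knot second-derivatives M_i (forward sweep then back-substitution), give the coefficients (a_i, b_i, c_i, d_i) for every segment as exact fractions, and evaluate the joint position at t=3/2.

Δ: Δ0=1/3, Δ1=-1
row 1: diag=12, rhs=-8; c'=1/4, d'=-2/3
back: M1=-2/3
M: M0=0, M1=-2/3, M2=0
seg 0: a=2, c=M0/2=0, d=(M1−M0)/(6·3)=-1/27, b=Δ0−h0·(2M0+M1)/6=2/3
seg 1: a=3, c=M1/2=-1/3, d=(M2−M1)/(6·3)=1/27, b=Δ1−h1·(2M1+M2)/6=-1/3
t_q=3/2 → seg 0, τ=3/2; S=2+2/3·τ+0·τ²+-1/27·τ³=23/8

  seg 0: a=2 b=2/3 c=0 d=-1/27
  seg 1: a=3 b=-1/3 c=-1/3 d=1/27
S(3/2) = 23/8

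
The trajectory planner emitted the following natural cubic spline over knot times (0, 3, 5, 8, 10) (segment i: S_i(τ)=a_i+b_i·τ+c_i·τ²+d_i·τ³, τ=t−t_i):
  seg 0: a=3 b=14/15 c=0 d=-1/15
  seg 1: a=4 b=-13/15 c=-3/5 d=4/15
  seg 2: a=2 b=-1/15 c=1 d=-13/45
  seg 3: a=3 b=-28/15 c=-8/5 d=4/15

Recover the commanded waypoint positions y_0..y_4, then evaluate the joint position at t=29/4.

y_0 = S_0(0) = a_0 = 3
y_1 = S_1(0) = a_1 = 4
y_2 = S_2(0) = a_2 = 2
y_3 = S_3(0) = a_3 = 3
y_4 = S_3(2) = -5
t_q=29/4 is in segment 2 (τ=9/4); S_2(τ)=1159/320

y_0=3 y_1=4 y_2=2 y_3=3 y_4=-5
S(29/4) = 1159/320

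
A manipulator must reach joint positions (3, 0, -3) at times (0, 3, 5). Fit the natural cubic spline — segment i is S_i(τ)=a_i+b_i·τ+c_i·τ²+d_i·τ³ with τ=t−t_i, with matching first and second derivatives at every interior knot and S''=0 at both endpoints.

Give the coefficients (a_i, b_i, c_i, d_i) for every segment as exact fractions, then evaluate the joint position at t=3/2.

  seg 0: a=3 b=-17/20 c=0 d=-1/60
  seg 1: a=0 b=-13/10 c=-3/20 d=1/40
S(3/2) = 267/160

Δ: Δ0=-1, Δ1=-3/2
row 1: diag=10, rhs=-3; c'=1/5, d'=-3/10
back: M1=-3/10
M: M0=0, M1=-3/10, M2=0
seg 0: a=3, c=M0/2=0, d=(M1−M0)/(6·3)=-1/60, b=Δ0−h0·(2M0+M1)/6=-17/20
seg 1: a=0, c=M1/2=-3/20, d=(M2−M1)/(6·2)=1/40, b=Δ1−h1·(2M1+M2)/6=-13/10
t_q=3/2 → seg 0, τ=3/2; S=3+-17/20·τ+0·τ²+-1/60·τ³=267/160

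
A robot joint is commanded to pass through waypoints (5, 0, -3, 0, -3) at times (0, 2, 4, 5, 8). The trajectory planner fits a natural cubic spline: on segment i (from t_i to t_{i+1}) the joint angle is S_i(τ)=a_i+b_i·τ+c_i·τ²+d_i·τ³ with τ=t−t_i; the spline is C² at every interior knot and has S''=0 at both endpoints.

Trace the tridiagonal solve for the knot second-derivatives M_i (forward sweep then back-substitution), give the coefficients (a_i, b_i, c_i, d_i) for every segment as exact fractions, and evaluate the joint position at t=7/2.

  seg 0: a=5 b=-397/172 c=0 d=-33/688
  seg 1: a=0 b=-124/43 c=-99/344 d=337/688
  seg 2: a=-3 b=317/172 c=114/43 d=-257/172
  seg 3: a=0 b=229/86 c=-315/172 d=35/172
S(7/2) = -18273/5504

Δ: Δ0=-5/2, Δ1=-3/2, Δ2=3, Δ3=-1
row 1: diag=8, rhs=6; c'=1/4, d'=3/4
row 2: denom=6−2·1/4=11/2; d'=(27−2·3/4)/(11/2)=51/11
row 3: denom=8−1·2/11=86/11; d'=(-24−1·51/11)/(86/11)=-315/86
back: M3=-315/86
back: M2=51/11−2/11·-315/86=228/43
back: M1=3/4−1/4·228/43=-99/172
M: M0=0, M1=-99/172, M2=228/43, M3=-315/86, M4=0
seg 0: a=5, c=M0/2=0, d=(M1−M0)/(6·2)=-33/688, b=Δ0−h0·(2M0+M1)/6=-397/172
seg 1: a=0, c=M1/2=-99/344, d=(M2−M1)/(6·2)=337/688, b=Δ1−h1·(2M1+M2)/6=-124/43
seg 2: a=-3, c=M2/2=114/43, d=(M3−M2)/(6·1)=-257/172, b=Δ2−h2·(2M2+M3)/6=317/172
seg 3: a=0, c=M3/2=-315/172, d=(M4−M3)/(6·3)=35/172, b=Δ3−h3·(2M3+M4)/6=229/86
t_q=7/2 → seg 1, τ=3/2; S=0+-124/43·τ+-99/344·τ²+337/688·τ³=-18273/5504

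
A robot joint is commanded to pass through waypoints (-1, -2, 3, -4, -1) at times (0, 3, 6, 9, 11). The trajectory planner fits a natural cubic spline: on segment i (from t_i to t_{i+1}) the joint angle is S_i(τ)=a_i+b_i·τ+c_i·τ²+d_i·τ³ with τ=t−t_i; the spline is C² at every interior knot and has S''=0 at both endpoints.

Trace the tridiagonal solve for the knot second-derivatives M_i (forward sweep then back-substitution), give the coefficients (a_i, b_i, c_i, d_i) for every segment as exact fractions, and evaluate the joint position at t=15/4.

  seg 0: a=-1 b=-343/276 c=0 d=251/2484
  seg 1: a=-2 b=205/138 c=251/276 d=-703/2484
  seg 2: a=3 b=-193/276 c=-113/69 d=905/2484
  seg 3: a=-4 b=-95/138 c=151/92 d=-151/552
S(15/4) = -2907/5888

Δ: Δ0=-1/3, Δ1=5/3, Δ2=-7/3, Δ3=3/2
row 1: diag=12, rhs=12; c'=1/4, d'=1
row 2: denom=12−3·1/4=45/4; d'=(-24−3·1)/(45/4)=-12/5
row 3: denom=10−3·4/15=46/5; d'=(23−3·-12/5)/(46/5)=151/46
back: M3=151/46
back: M2=-12/5−4/15·151/46=-226/69
back: M1=1−1/4·-226/69=251/138
M: M0=0, M1=251/138, M2=-226/69, M3=151/46, M4=0
seg 0: a=-1, c=M0/2=0, d=(M1−M0)/(6·3)=251/2484, b=Δ0−h0·(2M0+M1)/6=-343/276
seg 1: a=-2, c=M1/2=251/276, d=(M2−M1)/(6·3)=-703/2484, b=Δ1−h1·(2M1+M2)/6=205/138
seg 2: a=3, c=M2/2=-113/69, d=(M3−M2)/(6·3)=905/2484, b=Δ2−h2·(2M2+M3)/6=-193/276
seg 3: a=-4, c=M3/2=151/92, d=(M4−M3)/(6·2)=-151/552, b=Δ3−h3·(2M3+M4)/6=-95/138
t_q=15/4 → seg 1, τ=3/4; S=-2+205/138·τ+251/276·τ²+-703/2484·τ³=-2907/5888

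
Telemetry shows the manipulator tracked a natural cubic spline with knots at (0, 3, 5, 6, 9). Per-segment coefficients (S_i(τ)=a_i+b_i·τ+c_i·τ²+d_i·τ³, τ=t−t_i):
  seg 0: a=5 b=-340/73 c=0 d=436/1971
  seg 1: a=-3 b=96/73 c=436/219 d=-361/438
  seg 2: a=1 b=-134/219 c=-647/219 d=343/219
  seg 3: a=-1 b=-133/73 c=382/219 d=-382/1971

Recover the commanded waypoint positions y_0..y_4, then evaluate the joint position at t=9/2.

y_0 = S_0(0) = a_0 = 5
y_1 = S_1(0) = a_1 = -3
y_2 = S_2(0) = a_2 = 1
y_3 = S_3(0) = a_3 = -1
y_4 = S_3(3) = 4
t_q=9/2 is in segment 1 (τ=3/2); S_1(τ)=783/1168

y_0=5 y_1=-3 y_2=1 y_3=-1 y_4=4
S(9/2) = 783/1168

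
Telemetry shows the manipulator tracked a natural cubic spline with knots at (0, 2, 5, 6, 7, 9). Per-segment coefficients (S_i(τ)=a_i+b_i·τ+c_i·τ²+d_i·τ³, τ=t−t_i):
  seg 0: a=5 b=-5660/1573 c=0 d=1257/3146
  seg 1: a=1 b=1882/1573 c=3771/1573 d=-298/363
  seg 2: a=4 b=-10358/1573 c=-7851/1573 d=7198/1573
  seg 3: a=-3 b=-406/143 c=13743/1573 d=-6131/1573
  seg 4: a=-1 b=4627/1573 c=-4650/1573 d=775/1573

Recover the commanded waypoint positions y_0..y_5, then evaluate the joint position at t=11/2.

y_0 = S_0(0) = a_0 = 5
y_1 = S_1(0) = a_1 = 1
y_2 = S_2(0) = a_2 = 4
y_3 = S_3(0) = a_3 = -3
y_4 = S_4(0) = a_4 = -1
y_5 = S_4(2) = -3
t_q=11/2 is in segment 2 (τ=1/2); S_2(τ)=50/1573

y_0=5 y_1=1 y_2=4 y_3=-3 y_4=-1 y_5=-3
S(11/2) = 50/1573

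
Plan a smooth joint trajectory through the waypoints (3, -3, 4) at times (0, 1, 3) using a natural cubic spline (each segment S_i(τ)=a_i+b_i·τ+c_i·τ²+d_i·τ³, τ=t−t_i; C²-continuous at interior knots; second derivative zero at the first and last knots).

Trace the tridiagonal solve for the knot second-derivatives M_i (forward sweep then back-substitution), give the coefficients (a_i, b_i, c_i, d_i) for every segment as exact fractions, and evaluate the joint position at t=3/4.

  seg 0: a=3 b=-91/12 c=0 d=19/12
  seg 1: a=-3 b=-17/6 c=19/4 d=-19/24
S(3/4) = -517/256

Δ: Δ0=-6, Δ1=7/2
row 1: diag=6, rhs=57; c'=1/3, d'=19/2
back: M1=19/2
M: M0=0, M1=19/2, M2=0
seg 0: a=3, c=M0/2=0, d=(M1−M0)/(6·1)=19/12, b=Δ0−h0·(2M0+M1)/6=-91/12
seg 1: a=-3, c=M1/2=19/4, d=(M2−M1)/(6·2)=-19/24, b=Δ1−h1·(2M1+M2)/6=-17/6
t_q=3/4 → seg 0, τ=3/4; S=3+-91/12·τ+0·τ²+19/12·τ³=-517/256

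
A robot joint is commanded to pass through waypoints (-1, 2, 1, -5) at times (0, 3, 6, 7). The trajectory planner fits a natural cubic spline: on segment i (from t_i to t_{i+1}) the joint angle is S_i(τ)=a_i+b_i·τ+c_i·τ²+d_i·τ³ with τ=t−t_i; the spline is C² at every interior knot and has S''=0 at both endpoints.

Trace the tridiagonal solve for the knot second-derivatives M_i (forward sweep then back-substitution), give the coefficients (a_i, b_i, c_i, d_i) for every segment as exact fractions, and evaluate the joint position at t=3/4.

Δ: Δ0=1, Δ1=-1/3, Δ2=-6
row 1: diag=12, rhs=-8; c'=1/4, d'=-2/3
row 2: denom=8−3·1/4=29/4; d'=(-34−3·-2/3)/(29/4)=-128/29
back: M2=-128/29
back: M1=-2/3−1/4·-128/29=38/87
M: M0=0, M1=38/87, M2=-128/29, M3=0
seg 0: a=-1, c=M0/2=0, d=(M1−M0)/(6·3)=19/783, b=Δ0−h0·(2M0+M1)/6=68/87
seg 1: a=2, c=M1/2=19/87, d=(M2−M1)/(6·3)=-211/783, b=Δ1−h1·(2M1+M2)/6=125/87
seg 2: a=1, c=M2/2=-64/29, d=(M3−M2)/(6·1)=64/87, b=Δ2−h2·(2M2+M3)/6=-394/87
t_q=3/4 → seg 0, τ=3/4; S=-1+68/87·τ+0·τ²+19/783·τ³=-749/1856

  seg 0: a=-1 b=68/87 c=0 d=19/783
  seg 1: a=2 b=125/87 c=19/87 d=-211/783
  seg 2: a=1 b=-394/87 c=-64/29 d=64/87
S(3/4) = -749/1856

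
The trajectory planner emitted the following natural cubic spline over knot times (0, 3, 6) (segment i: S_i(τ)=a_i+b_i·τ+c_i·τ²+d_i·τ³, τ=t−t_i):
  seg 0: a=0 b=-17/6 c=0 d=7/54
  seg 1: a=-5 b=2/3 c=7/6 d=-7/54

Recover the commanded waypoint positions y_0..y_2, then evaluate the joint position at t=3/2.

y_0=0 y_1=-5 y_2=4
S(3/2) = -61/16

y_0 = S_0(0) = a_0 = 0
y_1 = S_1(0) = a_1 = -5
y_2 = S_1(3) = 4
t_q=3/2 is in segment 0 (τ=3/2); S_0(τ)=-61/16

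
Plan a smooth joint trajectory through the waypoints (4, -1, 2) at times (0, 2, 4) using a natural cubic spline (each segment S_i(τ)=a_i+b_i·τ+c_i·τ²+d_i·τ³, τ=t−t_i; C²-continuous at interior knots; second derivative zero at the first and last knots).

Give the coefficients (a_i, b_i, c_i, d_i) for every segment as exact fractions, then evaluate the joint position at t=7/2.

Δ: Δ0=-5/2, Δ1=3/2
row 1: diag=8, rhs=24; c'=1/4, d'=3
back: M1=3
M: M0=0, M1=3, M2=0
seg 0: a=4, c=M0/2=0, d=(M1−M0)/(6·2)=1/4, b=Δ0−h0·(2M0+M1)/6=-7/2
seg 1: a=-1, c=M1/2=3/2, d=(M2−M1)/(6·2)=-1/4, b=Δ1−h1·(2M1+M2)/6=-1/2
t_q=7/2 → seg 1, τ=3/2; S=-1+-1/2·τ+3/2·τ²+-1/4·τ³=25/32

  seg 0: a=4 b=-7/2 c=0 d=1/4
  seg 1: a=-1 b=-1/2 c=3/2 d=-1/4
S(7/2) = 25/32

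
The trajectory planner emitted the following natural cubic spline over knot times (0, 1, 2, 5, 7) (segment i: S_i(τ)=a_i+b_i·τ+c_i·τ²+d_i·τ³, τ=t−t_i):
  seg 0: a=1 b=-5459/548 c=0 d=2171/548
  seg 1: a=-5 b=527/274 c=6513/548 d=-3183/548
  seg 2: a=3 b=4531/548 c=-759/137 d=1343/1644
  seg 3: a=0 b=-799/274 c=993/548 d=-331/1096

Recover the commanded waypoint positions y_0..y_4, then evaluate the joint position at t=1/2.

y_0=1 y_1=-5 y_2=3 y_3=0 y_4=-1
S(1/2) = -15281/4384

y_0 = S_0(0) = a_0 = 1
y_1 = S_1(0) = a_1 = -5
y_2 = S_2(0) = a_2 = 3
y_3 = S_3(0) = a_3 = 0
y_4 = S_3(2) = -1
t_q=1/2 is in segment 0 (τ=1/2); S_0(τ)=-15281/4384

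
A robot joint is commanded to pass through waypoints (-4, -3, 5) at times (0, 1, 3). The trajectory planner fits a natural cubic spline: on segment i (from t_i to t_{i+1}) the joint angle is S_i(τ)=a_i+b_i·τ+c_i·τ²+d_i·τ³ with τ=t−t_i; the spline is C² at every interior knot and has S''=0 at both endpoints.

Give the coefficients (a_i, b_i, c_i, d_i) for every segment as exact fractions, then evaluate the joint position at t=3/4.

Δ: Δ0=1, Δ1=4
row 1: diag=6, rhs=18; c'=1/3, d'=3
back: M1=3
M: M0=0, M1=3, M2=0
seg 0: a=-4, c=M0/2=0, d=(M1−M0)/(6·1)=1/2, b=Δ0−h0·(2M0+M1)/6=1/2
seg 1: a=-3, c=M1/2=3/2, d=(M2−M1)/(6·2)=-1/4, b=Δ1−h1·(2M1+M2)/6=2
t_q=3/4 → seg 0, τ=3/4; S=-4+1/2·τ+0·τ²+1/2·τ³=-437/128

  seg 0: a=-4 b=1/2 c=0 d=1/2
  seg 1: a=-3 b=2 c=3/2 d=-1/4
S(3/4) = -437/128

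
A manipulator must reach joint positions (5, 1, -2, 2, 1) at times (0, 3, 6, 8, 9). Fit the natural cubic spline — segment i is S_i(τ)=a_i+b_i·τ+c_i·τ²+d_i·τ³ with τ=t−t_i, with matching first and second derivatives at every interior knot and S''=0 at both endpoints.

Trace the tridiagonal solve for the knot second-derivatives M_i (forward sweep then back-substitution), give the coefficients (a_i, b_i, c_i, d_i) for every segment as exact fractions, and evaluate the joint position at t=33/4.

Δ: Δ0=-4/3, Δ1=-1, Δ2=2, Δ3=-1
row 1: diag=12, rhs=2; c'=1/4, d'=1/6
row 2: denom=10−3·1/4=37/4; d'=(18−3·1/6)/(37/4)=70/37
row 3: denom=6−2·8/37=206/37; d'=(-18−2·70/37)/(206/37)=-403/103
back: M3=-403/103
back: M2=70/37−8/37·-403/103=282/103
back: M1=1/6−1/4·282/103=-160/309
M: M0=0, M1=-160/309, M2=282/103, M3=-403/103, M4=0
seg 0: a=5, c=M0/2=0, d=(M1−M0)/(6·3)=-80/2781, b=Δ0−h0·(2M0+M1)/6=-332/309
seg 1: a=1, c=M1/2=-80/309, d=(M2−M1)/(6·3)=503/2781, b=Δ1−h1·(2M1+M2)/6=-572/309
seg 2: a=-2, c=M2/2=141/103, d=(M3−M2)/(6·2)=-685/1236, b=Δ2−h2·(2M2+M3)/6=457/309
seg 3: a=2, c=M3/2=-403/206, d=(M4−M3)/(6·1)=403/618, b=Δ3−h3·(2M3+M4)/6=94/309
t_q=33/4 → seg 3, τ=1/4; S=2+94/309·τ+-403/206·τ²+403/618·τ³=25893/13184

  seg 0: a=5 b=-332/309 c=0 d=-80/2781
  seg 1: a=1 b=-572/309 c=-80/309 d=503/2781
  seg 2: a=-2 b=457/309 c=141/103 d=-685/1236
  seg 3: a=2 b=94/309 c=-403/206 d=403/618
S(33/4) = 25893/13184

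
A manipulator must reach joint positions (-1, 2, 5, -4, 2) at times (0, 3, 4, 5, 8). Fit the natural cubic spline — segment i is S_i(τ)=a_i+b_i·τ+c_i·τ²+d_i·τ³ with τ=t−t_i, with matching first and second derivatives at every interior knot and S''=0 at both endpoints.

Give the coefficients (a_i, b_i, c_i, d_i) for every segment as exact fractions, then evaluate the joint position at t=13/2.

Δ: Δ0=1, Δ1=3, Δ2=-9, Δ3=2
row 1: diag=8, rhs=12; c'=1/8, d'=3/2
row 2: denom=4−1·1/8=31/8; d'=(-72−1·3/2)/(31/8)=-588/31
row 3: denom=8−1·8/31=240/31; d'=(66−1·-588/31)/(240/31)=439/40
back: M3=439/40
back: M2=-588/31−8/31·439/40=-109/5
back: M1=3/2−1/8·-109/5=169/40
M: M0=0, M1=169/40, M2=-109/5, M3=439/40, M4=0
seg 0: a=-1, c=M0/2=0, d=(M1−M0)/(6·3)=169/720, b=Δ0−h0·(2M0+M1)/6=-89/80
seg 1: a=2, c=M1/2=169/80, d=(M2−M1)/(6·1)=-347/80, b=Δ1−h1·(2M1+M2)/6=209/40
seg 2: a=5, c=M2/2=-109/10, d=(M3−M2)/(6·1)=437/80, b=Δ2−h2·(2M2+M3)/6=-57/16
seg 3: a=-4, c=M3/2=439/80, d=(M4−M3)/(6·3)=-439/720, b=Δ3−h3·(2M3+M4)/6=-359/40
t_q=13/2 → seg 3, τ=3/2; S=-4+-359/40·τ+439/80·τ²+-439/720·τ³=-4591/640

  seg 0: a=-1 b=-89/80 c=0 d=169/720
  seg 1: a=2 b=209/40 c=169/80 d=-347/80
  seg 2: a=5 b=-57/16 c=-109/10 d=437/80
  seg 3: a=-4 b=-359/40 c=439/80 d=-439/720
S(13/2) = -4591/640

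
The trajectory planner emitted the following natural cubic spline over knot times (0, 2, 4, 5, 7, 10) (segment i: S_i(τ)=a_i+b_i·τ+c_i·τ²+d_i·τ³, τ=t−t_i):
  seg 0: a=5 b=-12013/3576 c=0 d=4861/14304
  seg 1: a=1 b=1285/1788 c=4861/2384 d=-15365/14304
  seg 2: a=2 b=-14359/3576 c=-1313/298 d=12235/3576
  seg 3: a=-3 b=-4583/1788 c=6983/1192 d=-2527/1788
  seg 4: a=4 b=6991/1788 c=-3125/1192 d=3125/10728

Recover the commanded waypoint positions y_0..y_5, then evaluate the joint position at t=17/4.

y_0 = S_0(0) = a_0 = 5
y_1 = S_1(0) = a_1 = 1
y_2 = S_2(0) = a_2 = 2
y_3 = S_3(0) = a_3 = -3
y_4 = S_4(0) = a_4 = 4
y_5 = S_4(3) = 0
t_q=17/4 is in segment 2 (τ=1/4); S_2(τ)=59065/76288

y_0=5 y_1=1 y_2=2 y_3=-3 y_4=4 y_5=0
S(17/4) = 59065/76288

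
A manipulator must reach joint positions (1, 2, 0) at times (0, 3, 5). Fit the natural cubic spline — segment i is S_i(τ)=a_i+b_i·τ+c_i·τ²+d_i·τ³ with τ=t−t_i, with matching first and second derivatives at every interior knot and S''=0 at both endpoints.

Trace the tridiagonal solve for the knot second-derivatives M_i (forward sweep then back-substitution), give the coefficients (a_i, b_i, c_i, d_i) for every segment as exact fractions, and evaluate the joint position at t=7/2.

Δ: Δ0=1/3, Δ1=-1
row 1: diag=10, rhs=-8; c'=1/5, d'=-4/5
back: M1=-4/5
M: M0=0, M1=-4/5, M2=0
seg 0: a=1, c=M0/2=0, d=(M1−M0)/(6·3)=-2/45, b=Δ0−h0·(2M0+M1)/6=11/15
seg 1: a=2, c=M1/2=-2/5, d=(M2−M1)/(6·2)=1/15, b=Δ1−h1·(2M1+M2)/6=-7/15
t_q=7/2 → seg 1, τ=1/2; S=2+-7/15·τ+-2/5·τ²+1/15·τ³=67/40

  seg 0: a=1 b=11/15 c=0 d=-2/45
  seg 1: a=2 b=-7/15 c=-2/5 d=1/15
S(7/2) = 67/40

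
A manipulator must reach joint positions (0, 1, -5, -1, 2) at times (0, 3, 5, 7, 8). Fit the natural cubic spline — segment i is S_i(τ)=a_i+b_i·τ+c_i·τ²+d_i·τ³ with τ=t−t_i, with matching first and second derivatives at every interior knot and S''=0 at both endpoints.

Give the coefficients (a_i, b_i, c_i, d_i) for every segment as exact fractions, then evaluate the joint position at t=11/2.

  seg 0: a=0 b=70/39 c=0 d=-19/117
  seg 1: a=1 b=-101/39 c=-19/13 d=49/78
  seg 2: a=-5 b=-35/39 c=30/13 d=-67/156
  seg 3: a=-1 b=124/39 c=-7/26 d=7/78
S(11/2) = -2049/416

Δ: Δ0=1/3, Δ1=-3, Δ2=2, Δ3=3
row 1: diag=10, rhs=-20; c'=1/5, d'=-2
row 2: denom=8−2·1/5=38/5; d'=(30−2·-2)/(38/5)=85/19
row 3: denom=6−2·5/19=104/19; d'=(6−2·85/19)/(104/19)=-7/13
back: M3=-7/13
back: M2=85/19−5/19·-7/13=60/13
back: M1=-2−1/5·60/13=-38/13
M: M0=0, M1=-38/13, M2=60/13, M3=-7/13, M4=0
seg 0: a=0, c=M0/2=0, d=(M1−M0)/(6·3)=-19/117, b=Δ0−h0·(2M0+M1)/6=70/39
seg 1: a=1, c=M1/2=-19/13, d=(M2−M1)/(6·2)=49/78, b=Δ1−h1·(2M1+M2)/6=-101/39
seg 2: a=-5, c=M2/2=30/13, d=(M3−M2)/(6·2)=-67/156, b=Δ2−h2·(2M2+M3)/6=-35/39
seg 3: a=-1, c=M3/2=-7/26, d=(M4−M3)/(6·1)=7/78, b=Δ3−h3·(2M3+M4)/6=124/39
t_q=11/2 → seg 2, τ=1/2; S=-5+-35/39·τ+30/13·τ²+-67/156·τ³=-2049/416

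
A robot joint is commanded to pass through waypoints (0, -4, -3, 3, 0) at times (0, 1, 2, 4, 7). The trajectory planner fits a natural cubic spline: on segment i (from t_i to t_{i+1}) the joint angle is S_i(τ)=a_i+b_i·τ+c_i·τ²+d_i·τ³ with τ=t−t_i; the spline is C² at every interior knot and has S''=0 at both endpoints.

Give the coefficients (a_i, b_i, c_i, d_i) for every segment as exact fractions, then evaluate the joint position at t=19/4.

  seg 0: a=0 b=-554/107 c=0 d=126/107
  seg 1: a=-4 b=-176/107 c=378/107 d=-95/107
  seg 2: a=-3 b=295/107 c=93/107 d=-40/107
  seg 3: a=3 b=187/107 c=-147/107 d=49/321
S(19/4) = 24669/6848

Δ: Δ0=-4, Δ1=1, Δ2=3, Δ3=-1
row 1: diag=4, rhs=30; c'=1/4, d'=15/2
row 2: denom=6−1·1/4=23/4; d'=(12−1·15/2)/(23/4)=18/23
row 3: denom=10−2·8/23=214/23; d'=(-24−2·18/23)/(214/23)=-294/107
back: M3=-294/107
back: M2=18/23−8/23·-294/107=186/107
back: M1=15/2−1/4·186/107=756/107
M: M0=0, M1=756/107, M2=186/107, M3=-294/107, M4=0
seg 0: a=0, c=M0/2=0, d=(M1−M0)/(6·1)=126/107, b=Δ0−h0·(2M0+M1)/6=-554/107
seg 1: a=-4, c=M1/2=378/107, d=(M2−M1)/(6·1)=-95/107, b=Δ1−h1·(2M1+M2)/6=-176/107
seg 2: a=-3, c=M2/2=93/107, d=(M3−M2)/(6·2)=-40/107, b=Δ2−h2·(2M2+M3)/6=295/107
seg 3: a=3, c=M3/2=-147/107, d=(M4−M3)/(6·3)=49/321, b=Δ3−h3·(2M3+M4)/6=187/107
t_q=19/4 → seg 3, τ=3/4; S=3+187/107·τ+-147/107·τ²+49/321·τ³=24669/6848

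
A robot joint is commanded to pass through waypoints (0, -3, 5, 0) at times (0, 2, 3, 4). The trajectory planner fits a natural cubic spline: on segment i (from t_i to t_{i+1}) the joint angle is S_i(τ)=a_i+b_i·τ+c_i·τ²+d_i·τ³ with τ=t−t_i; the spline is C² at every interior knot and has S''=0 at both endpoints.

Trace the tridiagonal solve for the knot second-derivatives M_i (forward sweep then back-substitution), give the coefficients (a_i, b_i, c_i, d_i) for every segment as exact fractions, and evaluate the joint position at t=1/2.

Δ: Δ0=-3/2, Δ1=8, Δ2=-5
row 1: diag=6, rhs=57; c'=1/6, d'=19/2
row 2: denom=4−1·1/6=23/6; d'=(-78−1·19/2)/(23/6)=-525/23
back: M2=-525/23
back: M1=19/2−1/6·-525/23=306/23
M: M0=0, M1=306/23, M2=-525/23, M3=0
seg 0: a=0, c=M0/2=0, d=(M1−M0)/(6·2)=51/46, b=Δ0−h0·(2M0+M1)/6=-273/46
seg 1: a=-3, c=M1/2=153/23, d=(M2−M1)/(6·1)=-277/46, b=Δ1−h1·(2M1+M2)/6=339/46
seg 2: a=5, c=M2/2=-525/46, d=(M3−M2)/(6·1)=175/46, b=Δ2−h2·(2M2+M3)/6=60/23
t_q=1/2 → seg 0, τ=1/2; S=0+-273/46·τ+0·τ²+51/46·τ³=-1041/368

  seg 0: a=0 b=-273/46 c=0 d=51/46
  seg 1: a=-3 b=339/46 c=153/23 d=-277/46
  seg 2: a=5 b=60/23 c=-525/46 d=175/46
S(1/2) = -1041/368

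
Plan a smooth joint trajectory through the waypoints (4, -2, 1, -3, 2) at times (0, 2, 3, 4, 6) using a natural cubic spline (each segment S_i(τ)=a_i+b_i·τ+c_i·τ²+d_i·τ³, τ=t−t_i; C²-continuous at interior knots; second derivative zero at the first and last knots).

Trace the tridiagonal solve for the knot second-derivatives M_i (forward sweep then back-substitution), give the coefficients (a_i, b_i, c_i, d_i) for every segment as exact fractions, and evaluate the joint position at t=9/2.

  seg 0: a=4 b=-769/132 c=0 d=373/528
  seg 1: a=-2 b=175/66 c=373/88 d=-1027/264
  seg 2: a=1 b=-13/24 c=-327/44 d=1049/264
  seg 3: a=-3 b=-115/33 c=395/88 d=-395/528
S(9/2) = -5229/1408

Δ: Δ0=-3, Δ1=3, Δ2=-4, Δ3=5/2
row 1: diag=6, rhs=36; c'=1/6, d'=6
row 2: denom=4−1·1/6=23/6; d'=(-42−1·6)/(23/6)=-288/23
row 3: denom=6−1·6/23=132/23; d'=(39−1·-288/23)/(132/23)=395/44
back: M3=395/44
back: M2=-288/23−6/23·395/44=-327/22
back: M1=6−1/6·-327/22=373/44
M: M0=0, M1=373/44, M2=-327/22, M3=395/44, M4=0
seg 0: a=4, c=M0/2=0, d=(M1−M0)/(6·2)=373/528, b=Δ0−h0·(2M0+M1)/6=-769/132
seg 1: a=-2, c=M1/2=373/88, d=(M2−M1)/(6·1)=-1027/264, b=Δ1−h1·(2M1+M2)/6=175/66
seg 2: a=1, c=M2/2=-327/44, d=(M3−M2)/(6·1)=1049/264, b=Δ2−h2·(2M2+M3)/6=-13/24
seg 3: a=-3, c=M3/2=395/88, d=(M4−M3)/(6·2)=-395/528, b=Δ3−h3·(2M3+M4)/6=-115/33
t_q=9/2 → seg 3, τ=1/2; S=-3+-115/33·τ+395/88·τ²+-395/528·τ³=-5229/1408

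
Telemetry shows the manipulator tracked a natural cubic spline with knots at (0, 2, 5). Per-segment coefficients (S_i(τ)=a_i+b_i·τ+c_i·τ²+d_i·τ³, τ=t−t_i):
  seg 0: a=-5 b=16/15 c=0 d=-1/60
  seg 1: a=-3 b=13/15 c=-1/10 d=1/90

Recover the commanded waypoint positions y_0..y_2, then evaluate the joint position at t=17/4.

y_0=-5 y_1=-3 y_2=-1
S(17/4) = -183/128

y_0 = S_0(0) = a_0 = -5
y_1 = S_1(0) = a_1 = -3
y_2 = S_1(3) = -1
t_q=17/4 is in segment 1 (τ=9/4); S_1(τ)=-183/128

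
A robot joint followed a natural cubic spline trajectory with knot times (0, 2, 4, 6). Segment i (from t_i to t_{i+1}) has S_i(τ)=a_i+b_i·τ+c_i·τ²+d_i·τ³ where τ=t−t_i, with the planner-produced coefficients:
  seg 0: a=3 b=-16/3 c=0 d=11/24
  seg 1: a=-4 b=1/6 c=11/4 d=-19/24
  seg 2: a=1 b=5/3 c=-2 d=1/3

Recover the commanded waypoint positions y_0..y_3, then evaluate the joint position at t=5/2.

y_0 = S_0(0) = a_0 = 3
y_1 = S_1(0) = a_1 = -4
y_2 = S_2(0) = a_2 = 1
y_3 = S_2(2) = -1
t_q=5/2 is in segment 1 (τ=1/2); S_1(τ)=-213/64

y_0=3 y_1=-4 y_2=1 y_3=-1
S(5/2) = -213/64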